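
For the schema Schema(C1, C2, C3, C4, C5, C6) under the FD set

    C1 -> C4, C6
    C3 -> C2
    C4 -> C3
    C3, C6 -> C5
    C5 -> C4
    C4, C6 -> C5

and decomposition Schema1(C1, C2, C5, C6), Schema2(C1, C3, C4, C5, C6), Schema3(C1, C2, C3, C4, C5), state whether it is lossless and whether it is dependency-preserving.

Lossless test (chase): Rows 1 and 2 agree on C1; apply C1→C4, C6 and equate their C4, C6 entries. Rows 1 and 3 agree on C1; apply C1→C4, C6 and equate their C4, C6 entries. Rows 2 and 3 agree on C3; apply C3→C2 and equate their C2 entries. Rows 1 and 2 agree on C4; apply C4→C3 and equate their C3 entries. Row 1 is now all distinguished symbols — the join is lossless.
Dependency preservation: every FD's attributes lie within a single fragment, so each can be enforced locally — preserved.

lossless and dependency-preserving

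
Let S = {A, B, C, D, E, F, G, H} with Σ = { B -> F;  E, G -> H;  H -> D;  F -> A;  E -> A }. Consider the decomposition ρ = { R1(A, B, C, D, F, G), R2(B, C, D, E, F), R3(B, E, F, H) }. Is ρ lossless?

No

Chase test. Columns are A, B, C, D, E, F, G, H; row i has aⱼ where attribute j ∈ Ri, else bᵢⱼ.
Initial tableau (one row per fragment):
  row 1: a1 a2 a3 a4 b15 a6 a7 b18
  row 2: b21 a2 a3 a4 a5 a6 b27 b28
  row 3: b31 a2 b33 b34 a5 a6 b37 a8
Rows 1 and 2 agree on F; apply F→A and equate their A entries.
Rows 1 and 3 agree on F; apply F→A and equate their A entries.
No row becomes fully distinguished — the join is lossy.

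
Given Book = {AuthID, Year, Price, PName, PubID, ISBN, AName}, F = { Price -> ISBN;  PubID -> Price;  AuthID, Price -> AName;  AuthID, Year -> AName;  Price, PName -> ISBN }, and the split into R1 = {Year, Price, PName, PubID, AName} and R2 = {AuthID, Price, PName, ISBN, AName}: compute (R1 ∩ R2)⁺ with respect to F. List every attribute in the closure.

Price, PName, ISBN, AName

R1 ∩ R2 = {Price, PName, AName}.
Price → ISBN applies, adding ISBN
Closure: {Price, PName, ISBN, AName}.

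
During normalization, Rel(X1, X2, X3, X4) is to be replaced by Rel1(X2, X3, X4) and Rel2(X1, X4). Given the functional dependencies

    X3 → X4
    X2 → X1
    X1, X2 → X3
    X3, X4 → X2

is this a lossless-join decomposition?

Common attributes: Rel1 ∩ Rel2 = {X4}.
No dependency enlarges {X4}, so (X4)⁺ = {X4}.
The closure contains neither all of Rel1 = {X2, X3, X4} nor all of Rel2 = {X1, X4}, so the common attributes are not a superkey of either fragment. The join is lossy.

No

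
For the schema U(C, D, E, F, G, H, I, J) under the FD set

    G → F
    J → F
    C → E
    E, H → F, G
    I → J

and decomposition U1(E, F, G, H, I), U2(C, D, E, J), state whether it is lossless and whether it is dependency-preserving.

lossy and not dependency-preserving

Lossless test: (E)⁺ = {E}, which is a superkey of neither fragment — lossy.
Dependency preservation: the restricted closure of {J} across the fragments never reaches {F}, so J → F cannot be enforced without a join — not preserved.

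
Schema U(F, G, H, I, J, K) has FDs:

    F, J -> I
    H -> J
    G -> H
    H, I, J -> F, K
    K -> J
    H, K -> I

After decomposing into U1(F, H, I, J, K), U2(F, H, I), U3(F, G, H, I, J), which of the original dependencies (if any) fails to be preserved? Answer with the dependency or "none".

F, J → I lies within U1.
H → J lies within U1.
G → H lies within U3.
H, I, J → F, K lies within U1.
K → J lies within U1.
H, K → I lies within U1.
Every dependency is enforceable on the fragments, so the decomposition is dependency-preserving.

none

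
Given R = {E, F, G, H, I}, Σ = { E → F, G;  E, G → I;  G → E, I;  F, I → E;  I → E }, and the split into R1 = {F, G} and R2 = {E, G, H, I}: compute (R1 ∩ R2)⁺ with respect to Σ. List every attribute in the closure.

R1 ∩ R2 = {G}.
G → E, I applies, adding E, I
E → F, G applies, adding F
Closure: {E, F, G, I}.

E, F, G, I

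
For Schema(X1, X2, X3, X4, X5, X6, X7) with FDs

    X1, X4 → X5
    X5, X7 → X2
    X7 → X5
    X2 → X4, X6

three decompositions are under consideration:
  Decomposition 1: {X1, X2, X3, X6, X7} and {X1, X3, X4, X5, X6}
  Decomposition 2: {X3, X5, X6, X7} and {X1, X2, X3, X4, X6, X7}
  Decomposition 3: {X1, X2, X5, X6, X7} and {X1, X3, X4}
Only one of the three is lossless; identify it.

Decomposition 2

Decomposition 1: common = {X1, X3, X6}, closure = {X1, X3, X6} → lossy.
Decomposition 2: common = {X3, X6, X7}, closure = {X2, X3, X4, X5, X6, X7} → lossless.
Decomposition 3: common = {X1}, closure = {X1} → lossy.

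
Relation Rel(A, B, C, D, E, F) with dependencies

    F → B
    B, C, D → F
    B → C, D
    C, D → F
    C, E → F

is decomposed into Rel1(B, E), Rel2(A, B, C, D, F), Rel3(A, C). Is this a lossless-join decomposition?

No

Chase test. Columns are A, B, C, D, E, F; row i has aⱼ where attribute j ∈ Reli, else bᵢⱼ.
Initial tableau (one row per fragment):
  row 1: b11 a2 b13 b14 a5 b16
  row 2: a1 a2 a3 a4 b25 a6
  row 3: a1 b32 a3 b34 b35 b36
Rows 1 and 2 agree on B; apply B→C, D and equate their C, D entries.
Rows 1 and 2 agree on C, D; apply C, D→F and equate their F entries.
No row becomes fully distinguished — the join is lossy.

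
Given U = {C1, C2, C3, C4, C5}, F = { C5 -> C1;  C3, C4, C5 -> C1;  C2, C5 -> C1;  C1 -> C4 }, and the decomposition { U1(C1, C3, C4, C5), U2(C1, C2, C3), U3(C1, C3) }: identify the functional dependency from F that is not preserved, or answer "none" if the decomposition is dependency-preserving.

none

C5 → C1 lies within U1.
C3, C4, C5 → C1 lies within U1.
C2, C5 → C1: restricted closure across fragments reaches C1.
C1 → C4 lies within U1.
Every dependency is enforceable on the fragments, so the decomposition is dependency-preserving.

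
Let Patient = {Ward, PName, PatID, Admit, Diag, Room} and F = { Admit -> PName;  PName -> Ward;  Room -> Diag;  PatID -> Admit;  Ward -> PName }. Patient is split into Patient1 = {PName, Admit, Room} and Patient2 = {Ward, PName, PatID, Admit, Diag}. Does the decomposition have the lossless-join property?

No

Common attributes: Patient1 ∩ Patient2 = {PName, Admit}.
Closure of {PName, Admit}: PName → Ward applies, adding Ward. So (PName, Admit)⁺ = {Ward, PName, Admit}.
The closure contains neither all of Patient1 = {PName, Admit, Room} nor all of Patient2 = {Ward, PName, PatID, Admit, Diag}, so the common attributes are not a superkey of either fragment. The join is lossy.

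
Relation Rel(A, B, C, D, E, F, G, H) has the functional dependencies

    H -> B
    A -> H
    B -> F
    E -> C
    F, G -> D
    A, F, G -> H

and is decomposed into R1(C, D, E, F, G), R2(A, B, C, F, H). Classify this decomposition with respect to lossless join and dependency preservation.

lossy but dependency-preserving

Lossless test: (C, F)⁺ = {C, F}, which is a superkey of neither fragment — lossy.
Dependency preservation: A, F, G → H is not contained in any single fragment, but the restricted closure of its left-hand side across the fragments still reaches the right-hand side; the remaining FDs each lie inside some fragment. All dependencies are preserved.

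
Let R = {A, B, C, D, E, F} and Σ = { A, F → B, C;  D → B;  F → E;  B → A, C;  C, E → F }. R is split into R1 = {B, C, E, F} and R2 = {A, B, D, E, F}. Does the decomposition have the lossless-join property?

Common attributes: R1 ∩ R2 = {B, E, F}.
Closure of {B, E, F}: B → A, C applies, adding A, C. So (B, E, F)⁺ = {A, B, C, E, F}.
This closure contains every attribute of R1, so R1 ∩ R2 → R1. The join is lossless.

Yes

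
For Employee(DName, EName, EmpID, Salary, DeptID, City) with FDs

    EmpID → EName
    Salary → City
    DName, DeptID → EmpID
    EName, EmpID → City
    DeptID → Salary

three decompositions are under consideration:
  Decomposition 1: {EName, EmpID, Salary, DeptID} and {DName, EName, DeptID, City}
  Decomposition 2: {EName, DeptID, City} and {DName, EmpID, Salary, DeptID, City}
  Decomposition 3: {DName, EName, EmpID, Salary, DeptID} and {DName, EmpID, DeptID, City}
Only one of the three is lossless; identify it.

Decomposition 3

Decomposition 1: common = {EName, DeptID}, closure = {EName, Salary, DeptID, City} → lossy.
Decomposition 2: common = {DeptID, City}, closure = {Salary, DeptID, City} → lossy.
Decomposition 3: common = {DName, EmpID, DeptID}, closure = {DName, EName, EmpID, Salary, DeptID, City} → lossless.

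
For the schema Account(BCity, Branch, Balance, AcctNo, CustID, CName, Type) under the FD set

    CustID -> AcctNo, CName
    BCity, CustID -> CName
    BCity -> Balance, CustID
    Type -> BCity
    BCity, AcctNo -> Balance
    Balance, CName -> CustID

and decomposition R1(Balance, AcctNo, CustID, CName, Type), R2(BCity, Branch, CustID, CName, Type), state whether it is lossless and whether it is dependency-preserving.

Lossless test: (CustID, CName, Type)⁺ = {BCity, Balance, AcctNo, CustID, CName, Type}, which contains all of one fragment — lossless.
Dependency preservation: the restricted closure of {BCity} across the fragments never reaches {Balance, CustID}, so BCity → Balance, CustID cannot be enforced without a join — not preserved.

lossless but not dependency-preserving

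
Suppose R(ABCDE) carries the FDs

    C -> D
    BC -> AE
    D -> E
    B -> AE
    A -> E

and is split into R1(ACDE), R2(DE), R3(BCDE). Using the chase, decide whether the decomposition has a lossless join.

No

Chase test. Columns are ABCDE; row i has aⱼ where attribute j ∈ Ri, else bᵢⱼ.
Initial tableau (one row per fragment):
  row 1: a1 b12 a3 a4 a5
  row 2: b21 b22 b23 a4 a5
  row 3: b31 a2 a3 a4 a5
No row becomes fully distinguished — the join is lossy.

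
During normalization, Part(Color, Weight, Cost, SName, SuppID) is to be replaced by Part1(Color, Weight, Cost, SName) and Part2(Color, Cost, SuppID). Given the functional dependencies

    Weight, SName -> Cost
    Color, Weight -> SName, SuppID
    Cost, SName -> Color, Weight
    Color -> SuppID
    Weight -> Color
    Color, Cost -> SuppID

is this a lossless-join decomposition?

Yes

Common attributes: Part1 ∩ Part2 = {Color, Cost}.
Closure of {Color, Cost}: Color → SuppID applies, adding SuppID. So (Color, Cost)⁺ = {Color, Cost, SuppID}.
This closure contains every attribute of Part2, so Part1 ∩ Part2 → Part2. The join is lossless.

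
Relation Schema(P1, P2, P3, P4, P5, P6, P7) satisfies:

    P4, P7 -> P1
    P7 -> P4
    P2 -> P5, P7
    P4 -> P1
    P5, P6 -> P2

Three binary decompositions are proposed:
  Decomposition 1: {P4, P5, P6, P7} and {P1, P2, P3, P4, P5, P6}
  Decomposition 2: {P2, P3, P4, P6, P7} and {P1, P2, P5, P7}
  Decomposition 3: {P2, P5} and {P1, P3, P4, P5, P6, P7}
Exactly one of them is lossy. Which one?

Decomposition 3

Decomposition 1: common = {P4, P5, P6}, closure = {P1, P2, P4, P5, P6, P7} → lossless.
Decomposition 2: common = {P2, P7}, closure = {P1, P2, P4, P5, P7} → lossless.
Decomposition 3: common = {P5}, closure = {P5} → lossy.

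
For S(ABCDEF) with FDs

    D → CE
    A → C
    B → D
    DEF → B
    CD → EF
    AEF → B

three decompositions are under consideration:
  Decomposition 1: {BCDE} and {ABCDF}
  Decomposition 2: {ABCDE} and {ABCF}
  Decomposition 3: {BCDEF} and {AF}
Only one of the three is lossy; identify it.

Decomposition 3

Decomposition 1: common = {BCD}, closure = {BCDEF} → lossless.
Decomposition 2: common = {ABC}, closure = {ABCDEF} → lossless.
Decomposition 3: common = {F}, closure = {F} → lossy.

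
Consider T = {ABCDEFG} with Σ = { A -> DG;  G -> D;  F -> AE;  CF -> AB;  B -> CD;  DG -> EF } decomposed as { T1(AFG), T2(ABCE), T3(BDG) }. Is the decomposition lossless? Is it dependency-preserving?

Lossless test (chase): Rows 1 and 2 agree on A; apply A→DG and equate their DG entries. Rows 1 and 3 agree on G; apply G→D and equate their D entries. Rows 2 and 3 agree on B; apply B→CD and equate their CD entries. Rows 1 and 2 agree on DG; apply DG→EF and equate their EF entries. Rows 1 and 3 agree on DG; apply DG→EF and equate their EF entries. Rows 1 and 3 agree on F; apply F→AE and equate their AE entries. Row 2 is now all distinguished symbols — the join is lossless.
Dependency preservation: A → DG; F → AE; CF → AB; B → CD; DG → EF are not contained in any single fragment, but the restricted closure of each left-hand side across the fragments still reaches the right-hand side; the remaining FDs each lie inside some fragment. All dependencies are preserved.

lossless and dependency-preserving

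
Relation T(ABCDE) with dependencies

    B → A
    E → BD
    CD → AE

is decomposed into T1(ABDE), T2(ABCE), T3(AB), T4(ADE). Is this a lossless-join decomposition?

Chase test. Columns are ABCDE; row i has aⱼ where attribute j ∈ Ti, else bᵢⱼ.
Initial tableau (one row per fragment):
  row 1: a1 a2 b13 a4 a5
  row 2: a1 a2 a3 b24 a5
  row 3: a1 a2 b33 b34 b35
  row 4: a1 b42 b43 a4 a5
Rows 1 and 2 agree on E; apply E→BD and equate their BD entries.
Rows 1 and 4 agree on E; apply E→BD and equate their BD entries.
Row 2 is now all distinguished symbols — the join is lossless.

Yes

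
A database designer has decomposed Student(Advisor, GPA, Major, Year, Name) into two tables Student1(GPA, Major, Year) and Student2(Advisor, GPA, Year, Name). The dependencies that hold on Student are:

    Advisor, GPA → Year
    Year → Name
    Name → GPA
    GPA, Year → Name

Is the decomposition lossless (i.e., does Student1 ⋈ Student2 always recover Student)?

No

Common attributes: Student1 ∩ Student2 = {GPA, Year}.
Closure of {GPA, Year}: Year → Name applies, adding Name. So (GPA, Year)⁺ = {GPA, Year, Name}.
The closure contains neither all of Student1 = {GPA, Major, Year} nor all of Student2 = {Advisor, GPA, Year, Name}, so the common attributes are not a superkey of either fragment. The join is lossy.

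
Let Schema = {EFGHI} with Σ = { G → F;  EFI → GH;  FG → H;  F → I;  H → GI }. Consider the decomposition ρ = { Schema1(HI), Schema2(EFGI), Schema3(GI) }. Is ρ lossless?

No

Chase test. Columns are EFGHI; row i has aⱼ where attribute j ∈ Schemai, else bᵢⱼ.
Initial tableau (one row per fragment):
  row 1: b11 b12 b13 a4 a5
  row 2: a1 a2 a3 b24 a5
  row 3: b31 b32 a3 b34 a5
Rows 2 and 3 agree on G; apply G→F and equate their F entries.
Rows 2 and 3 agree on FG; apply FG→H and equate their H entries.
No row becomes fully distinguished — the join is lossy.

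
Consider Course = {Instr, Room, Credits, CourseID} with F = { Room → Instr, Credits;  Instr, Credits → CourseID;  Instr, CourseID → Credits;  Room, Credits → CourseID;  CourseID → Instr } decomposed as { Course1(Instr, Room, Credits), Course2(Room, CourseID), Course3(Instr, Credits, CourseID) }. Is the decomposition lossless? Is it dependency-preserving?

lossless and dependency-preserving

Lossless test (chase): Rows 1 and 2 agree on Room; apply Room→Instr, Credits and equate their Instr, Credits entries. Rows 1 and 2 agree on Instr, Credits; apply Instr, Credits→CourseID and equate their CourseID entries. Row 1 is now all distinguished symbols — the join is lossless.
Dependency preservation: Room, Credits → CourseID is not contained in any single fragment, but the restricted closure of its left-hand side across the fragments still reaches the right-hand side; the remaining FDs each lie inside some fragment. All dependencies are preserved.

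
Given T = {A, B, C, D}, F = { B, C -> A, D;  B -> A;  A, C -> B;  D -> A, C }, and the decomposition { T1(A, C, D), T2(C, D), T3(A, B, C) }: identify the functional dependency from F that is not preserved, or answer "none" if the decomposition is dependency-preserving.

none

B, C → A, D: restricted closure across fragments reaches A, D.
B → A lies within T3.
A, C → B lies within T3.
D → A, C lies within T1.
Every dependency is enforceable on the fragments, so the decomposition is dependency-preserving.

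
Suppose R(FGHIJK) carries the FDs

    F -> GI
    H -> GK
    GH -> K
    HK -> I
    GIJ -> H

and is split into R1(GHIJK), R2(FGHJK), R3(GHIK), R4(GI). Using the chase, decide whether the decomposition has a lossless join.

Chase test. Columns are FGHIJK; row i has aⱼ where attribute j ∈ Ri, else bᵢⱼ.
Initial tableau (one row per fragment):
  row 1: b11 a2 a3 a4 a5 a6
  row 2: a1 a2 a3 b24 a5 a6
  row 3: b31 a2 a3 a4 b35 a6
  row 4: b41 a2 b43 a4 b45 b46
Rows 1 and 2 agree on HK; apply HK→I and equate their I entries.
Row 2 is now all distinguished symbols — the join is lossless.

Yes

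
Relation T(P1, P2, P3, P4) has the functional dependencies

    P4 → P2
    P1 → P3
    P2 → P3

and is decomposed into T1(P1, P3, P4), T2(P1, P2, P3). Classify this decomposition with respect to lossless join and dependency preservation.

Lossless test: (P1, P3)⁺ = {P1, P3}, which is a superkey of neither fragment — lossy.
Dependency preservation: the restricted closure of {P4} across the fragments never reaches {P2}, so P4 → P2 cannot be enforced without a join — not preserved.

lossy and not dependency-preserving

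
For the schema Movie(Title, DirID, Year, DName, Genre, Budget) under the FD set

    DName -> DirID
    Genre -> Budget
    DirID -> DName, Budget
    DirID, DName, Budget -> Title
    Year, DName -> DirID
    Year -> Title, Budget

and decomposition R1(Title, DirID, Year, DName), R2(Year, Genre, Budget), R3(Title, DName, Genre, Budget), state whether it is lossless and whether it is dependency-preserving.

Lossless test (chase): Rows 1 and 3 agree on DName; apply DName→DirID and equate their DirID entries. Rows 1 and 3 agree on DirID; apply DirID→DName, Budget and equate their DName, Budget entries. Rows 1 and 2 agree on Year; apply Year→Title, Budget and equate their Title, Budget entries. No row becomes fully distinguished — the join is lossy.
Dependency preservation: DirID → DName, Budget; DirID, DName, Budget → Title; Year → Title, Budget are not contained in any single fragment, but the restricted closure of each left-hand side across the fragments still reaches the right-hand side; the remaining FDs each lie inside some fragment. All dependencies are preserved.

lossy but dependency-preserving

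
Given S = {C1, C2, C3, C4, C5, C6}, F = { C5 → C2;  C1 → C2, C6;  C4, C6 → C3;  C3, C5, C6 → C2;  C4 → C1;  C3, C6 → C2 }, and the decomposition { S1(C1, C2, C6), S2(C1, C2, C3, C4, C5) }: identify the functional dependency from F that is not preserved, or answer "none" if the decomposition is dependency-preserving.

Check C3, C6 → C2: no single fragment contains all of {C2, C3, C6}, and the restricted closure of {C3, C6} across the fragments never reaches {C2}.
C5 → C2 is preserved.
C1 → C2, C6 is preserved.
C4, C6 → C3 is preserved.
C3, C5, C6 → C2 is preserved.
C4 → C1 is preserved.

C3, C6 → C2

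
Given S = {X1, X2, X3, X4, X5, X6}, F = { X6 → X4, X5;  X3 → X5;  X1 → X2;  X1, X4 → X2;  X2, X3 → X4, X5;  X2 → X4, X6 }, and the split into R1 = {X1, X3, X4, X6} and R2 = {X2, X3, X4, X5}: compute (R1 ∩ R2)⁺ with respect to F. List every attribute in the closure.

R1 ∩ R2 = {X3, X4}.
X3 → X5 applies, adding X5
Closure: {X3, X4, X5}.

X3, X4, X5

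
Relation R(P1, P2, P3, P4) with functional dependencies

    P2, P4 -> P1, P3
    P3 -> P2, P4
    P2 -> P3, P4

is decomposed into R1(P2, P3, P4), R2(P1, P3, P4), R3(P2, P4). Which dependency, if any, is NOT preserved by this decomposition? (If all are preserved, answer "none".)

none

P2, P4 → P1, P3: restricted closure across fragments reaches P1, P3.
P3 → P2, P4 lies within R1.
P2 → P3, P4 lies within R1.
Every dependency is enforceable on the fragments, so the decomposition is dependency-preserving.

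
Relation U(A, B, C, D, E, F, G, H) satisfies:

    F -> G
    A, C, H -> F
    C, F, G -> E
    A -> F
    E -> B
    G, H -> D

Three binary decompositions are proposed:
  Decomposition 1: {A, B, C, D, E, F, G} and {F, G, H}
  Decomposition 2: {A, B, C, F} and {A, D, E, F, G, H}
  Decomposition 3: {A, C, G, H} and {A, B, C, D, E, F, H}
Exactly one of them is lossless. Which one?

Decomposition 3

Decomposition 1: common = {F, G}, closure = {F, G} → lossy.
Decomposition 2: common = {A, F}, closure = {A, F, G} → lossy.
Decomposition 3: common = {A, C, H}, closure = {A, B, C, D, E, F, G, H} → lossless.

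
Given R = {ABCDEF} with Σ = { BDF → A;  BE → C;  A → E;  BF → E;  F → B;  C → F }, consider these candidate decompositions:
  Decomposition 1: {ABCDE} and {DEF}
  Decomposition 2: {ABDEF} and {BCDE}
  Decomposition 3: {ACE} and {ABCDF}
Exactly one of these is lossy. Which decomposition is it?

Decomposition 1: common = {DE}, closure = {DE} → lossy.
Decomposition 2: common = {BDE}, closure = {ABCDEF} → lossless.
Decomposition 3: common = {AC}, closure = {ABCEF} → lossless.

Decomposition 1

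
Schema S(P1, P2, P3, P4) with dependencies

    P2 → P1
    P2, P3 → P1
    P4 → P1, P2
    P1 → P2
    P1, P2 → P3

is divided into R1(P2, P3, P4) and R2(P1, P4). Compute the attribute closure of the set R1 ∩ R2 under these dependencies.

R1 ∩ R2 = {P4}.
P4 → P1, P2 applies, adding P1, P2
P1, P2 → P3 applies, adding P3
Closure: {P1, P2, P3, P4}.

P1, P2, P3, P4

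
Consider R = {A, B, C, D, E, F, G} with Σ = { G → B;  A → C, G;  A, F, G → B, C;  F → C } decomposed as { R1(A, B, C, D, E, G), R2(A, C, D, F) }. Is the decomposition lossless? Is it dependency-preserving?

lossy but dependency-preserving

Lossless test: (A, C, D)⁺ = {A, B, C, D, G}, which is a superkey of neither fragment — lossy.
Dependency preservation: A, F, G → B, C is not contained in any single fragment, but the restricted closure of its left-hand side across the fragments still reaches the right-hand side; the remaining FDs each lie inside some fragment. All dependencies are preserved.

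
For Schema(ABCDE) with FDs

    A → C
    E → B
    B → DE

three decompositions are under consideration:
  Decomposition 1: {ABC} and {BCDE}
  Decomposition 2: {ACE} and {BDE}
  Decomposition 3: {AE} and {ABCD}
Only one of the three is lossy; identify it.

Decomposition 1: common = {BC}, closure = {BCDE} → lossless.
Decomposition 2: common = {E}, closure = {BDE} → lossless.
Decomposition 3: common = {A}, closure = {AC} → lossy.

Decomposition 3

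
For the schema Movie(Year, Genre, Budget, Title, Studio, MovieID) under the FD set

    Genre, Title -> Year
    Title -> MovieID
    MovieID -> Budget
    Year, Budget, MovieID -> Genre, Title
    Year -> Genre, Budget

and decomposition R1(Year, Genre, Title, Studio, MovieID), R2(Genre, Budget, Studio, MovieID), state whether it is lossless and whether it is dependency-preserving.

lossless but not dependency-preserving

Lossless test: (Genre, Studio, MovieID)⁺ = {Genre, Budget, Studio, MovieID}, which contains all of one fragment — lossless.
Dependency preservation: the restricted closure of {Year} across the fragments never reaches {Genre, Budget}, so Year → Genre, Budget cannot be enforced without a join — not preserved.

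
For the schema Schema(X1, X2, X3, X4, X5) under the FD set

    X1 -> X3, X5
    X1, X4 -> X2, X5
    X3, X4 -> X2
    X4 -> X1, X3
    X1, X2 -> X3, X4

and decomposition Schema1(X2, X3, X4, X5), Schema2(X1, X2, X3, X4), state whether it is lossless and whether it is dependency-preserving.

Lossless test: (X2, X3, X4)⁺ = {X1, X2, X3, X4, X5}, which contains all of one fragment — lossless.
Dependency preservation: the restricted closure of {X1} across the fragments never reaches {X3, X5}, so X1 → X3, X5 cannot be enforced without a join — not preserved.

lossless but not dependency-preserving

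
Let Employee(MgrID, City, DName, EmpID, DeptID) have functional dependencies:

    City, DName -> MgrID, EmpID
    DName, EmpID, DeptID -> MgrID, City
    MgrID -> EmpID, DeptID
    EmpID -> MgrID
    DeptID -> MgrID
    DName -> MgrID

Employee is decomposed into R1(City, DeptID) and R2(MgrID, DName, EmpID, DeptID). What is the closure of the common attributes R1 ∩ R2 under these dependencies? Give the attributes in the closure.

MgrID, EmpID, DeptID

R1 ∩ R2 = {DeptID}.
DeptID → MgrID applies, adding MgrID
MgrID → EmpID, DeptID applies, adding EmpID
Closure: {MgrID, EmpID, DeptID}.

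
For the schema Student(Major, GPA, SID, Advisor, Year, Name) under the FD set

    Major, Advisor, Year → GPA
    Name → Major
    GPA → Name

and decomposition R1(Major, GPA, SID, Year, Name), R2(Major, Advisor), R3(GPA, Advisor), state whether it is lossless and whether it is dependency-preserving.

Lossless test (chase): Rows 1 and 3 agree on GPA; apply GPA→Name and equate their Name entries. Rows 1 and 3 agree on Name; apply Name→Major and equate their Major entries. No row becomes fully distinguished — the join is lossy.
Dependency preservation: the restricted closure of {Major, Advisor, Year} across the fragments never reaches {GPA}, so Major, Advisor, Year → GPA cannot be enforced without a join — not preserved.

lossy and not dependency-preserving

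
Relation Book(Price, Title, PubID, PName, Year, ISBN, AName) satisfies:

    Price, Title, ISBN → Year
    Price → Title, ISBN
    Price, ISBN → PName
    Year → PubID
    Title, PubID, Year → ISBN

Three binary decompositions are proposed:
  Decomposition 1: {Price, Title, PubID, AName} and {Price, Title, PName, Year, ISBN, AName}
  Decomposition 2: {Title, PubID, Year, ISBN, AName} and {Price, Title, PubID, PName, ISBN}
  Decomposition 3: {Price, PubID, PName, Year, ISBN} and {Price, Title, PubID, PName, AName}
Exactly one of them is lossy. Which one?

Decomposition 2

Decomposition 1: common = {Price, Title, AName}, closure = {Price, Title, PubID, PName, Year, ISBN, AName} → lossless.
Decomposition 2: common = {Title, PubID, ISBN}, closure = {Title, PubID, ISBN} → lossy.
Decomposition 3: common = {Price, PubID, PName}, closure = {Price, Title, PubID, PName, Year, ISBN} → lossless.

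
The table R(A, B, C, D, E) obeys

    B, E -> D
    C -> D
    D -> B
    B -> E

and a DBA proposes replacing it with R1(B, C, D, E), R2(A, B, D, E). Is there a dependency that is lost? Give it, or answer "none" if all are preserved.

B, E → D lies within R1.
C → D lies within R1.
D → B lies within R1.
B → E lies within R1.
Every dependency is enforceable on the fragments, so the decomposition is dependency-preserving.

none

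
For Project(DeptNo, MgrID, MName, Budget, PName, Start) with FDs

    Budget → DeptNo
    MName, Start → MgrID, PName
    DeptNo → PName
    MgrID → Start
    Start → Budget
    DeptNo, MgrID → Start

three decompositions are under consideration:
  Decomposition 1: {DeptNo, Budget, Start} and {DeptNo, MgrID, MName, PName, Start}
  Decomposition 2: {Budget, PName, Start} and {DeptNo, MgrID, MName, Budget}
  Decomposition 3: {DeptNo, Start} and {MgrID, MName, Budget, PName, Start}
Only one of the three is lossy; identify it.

Decomposition 1: common = {DeptNo, Start}, closure = {DeptNo, Budget, PName, Start} → lossless.
Decomposition 2: common = {Budget}, closure = {DeptNo, Budget, PName} → lossy.
Decomposition 3: common = {Start}, closure = {DeptNo, Budget, PName, Start} → lossless.

Decomposition 2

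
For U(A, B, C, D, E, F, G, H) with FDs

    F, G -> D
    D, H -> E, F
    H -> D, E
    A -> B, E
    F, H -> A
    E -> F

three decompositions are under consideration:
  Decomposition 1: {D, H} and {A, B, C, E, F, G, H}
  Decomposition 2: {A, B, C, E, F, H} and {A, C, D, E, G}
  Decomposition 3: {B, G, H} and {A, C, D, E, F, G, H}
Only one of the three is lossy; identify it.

Decomposition 2

Decomposition 1: common = {H}, closure = {A, B, D, E, F, H} → lossless.
Decomposition 2: common = {A, C, E}, closure = {A, B, C, E, F} → lossy.
Decomposition 3: common = {G, H}, closure = {A, B, D, E, F, G, H} → lossless.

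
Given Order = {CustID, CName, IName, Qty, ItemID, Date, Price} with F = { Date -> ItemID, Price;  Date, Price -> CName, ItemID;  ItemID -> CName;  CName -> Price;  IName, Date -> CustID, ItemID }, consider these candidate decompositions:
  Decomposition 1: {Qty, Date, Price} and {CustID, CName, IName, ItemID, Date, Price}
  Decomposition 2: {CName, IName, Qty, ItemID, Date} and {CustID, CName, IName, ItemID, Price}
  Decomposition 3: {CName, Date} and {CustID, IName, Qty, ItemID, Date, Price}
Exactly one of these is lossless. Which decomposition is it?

Decomposition 3

Decomposition 1: common = {Date, Price}, closure = {CName, ItemID, Date, Price} → lossy.
Decomposition 2: common = {CName, IName, ItemID}, closure = {CName, IName, ItemID, Price} → lossy.
Decomposition 3: common = {Date}, closure = {CName, ItemID, Date, Price} → lossless.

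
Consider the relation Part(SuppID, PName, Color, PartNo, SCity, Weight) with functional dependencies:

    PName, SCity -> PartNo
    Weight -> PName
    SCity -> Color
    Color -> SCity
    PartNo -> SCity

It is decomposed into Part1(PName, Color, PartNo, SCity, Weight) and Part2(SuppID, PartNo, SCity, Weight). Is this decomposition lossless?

Yes

Common attributes: Part1 ∩ Part2 = {PartNo, SCity, Weight}.
Closure of {PartNo, SCity, Weight}: Weight → PName applies, adding PName; SCity → Color applies, adding Color. So (PartNo, SCity, Weight)⁺ = {PName, Color, PartNo, SCity, Weight}.
This closure contains every attribute of Part1, so Part1 ∩ Part2 → Part1. The join is lossless.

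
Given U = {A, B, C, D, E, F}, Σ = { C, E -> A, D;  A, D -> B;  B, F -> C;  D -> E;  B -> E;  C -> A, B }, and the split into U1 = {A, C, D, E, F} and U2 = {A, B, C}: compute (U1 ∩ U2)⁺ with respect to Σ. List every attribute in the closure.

A, B, C, D, E

U1 ∩ U2 = {A, C}.
C → A, B applies, adding B
B → E applies, adding E
C, E → A, D applies, adding D
Closure: {A, B, C, D, E}.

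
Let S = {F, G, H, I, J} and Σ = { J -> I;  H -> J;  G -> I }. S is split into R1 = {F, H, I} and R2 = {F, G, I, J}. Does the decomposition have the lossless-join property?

Common attributes: R1 ∩ R2 = {F, I}.
No dependency enlarges {F, I}, so (F, I)⁺ = {F, I}.
The closure contains neither all of R1 = {F, H, I} nor all of R2 = {F, G, I, J}, so the common attributes are not a superkey of either fragment. The join is lossy.

No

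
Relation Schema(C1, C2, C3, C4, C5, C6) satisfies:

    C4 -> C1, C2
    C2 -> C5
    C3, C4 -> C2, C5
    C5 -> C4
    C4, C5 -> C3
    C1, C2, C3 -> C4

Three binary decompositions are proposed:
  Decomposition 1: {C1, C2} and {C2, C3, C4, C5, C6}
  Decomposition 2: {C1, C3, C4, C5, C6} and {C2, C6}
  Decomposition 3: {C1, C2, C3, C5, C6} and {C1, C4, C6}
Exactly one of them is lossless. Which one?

Decomposition 1

Decomposition 1: common = {C2}, closure = {C1, C2, C3, C4, C5} → lossless.
Decomposition 2: common = {C6}, closure = {C6} → lossy.
Decomposition 3: common = {C1, C6}, closure = {C1, C6} → lossy.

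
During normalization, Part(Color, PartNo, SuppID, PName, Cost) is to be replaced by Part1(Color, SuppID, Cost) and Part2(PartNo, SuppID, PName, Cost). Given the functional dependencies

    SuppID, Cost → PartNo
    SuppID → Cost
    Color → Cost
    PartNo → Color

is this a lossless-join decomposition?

Yes

Common attributes: Part1 ∩ Part2 = {SuppID, Cost}.
Closure of {SuppID, Cost}: SuppID, Cost → PartNo applies, adding PartNo; PartNo → Color applies, adding Color. So (SuppID, Cost)⁺ = {Color, PartNo, SuppID, Cost}.
This closure contains every attribute of Part1, so Part1 ∩ Part2 → Part1. The join is lossless.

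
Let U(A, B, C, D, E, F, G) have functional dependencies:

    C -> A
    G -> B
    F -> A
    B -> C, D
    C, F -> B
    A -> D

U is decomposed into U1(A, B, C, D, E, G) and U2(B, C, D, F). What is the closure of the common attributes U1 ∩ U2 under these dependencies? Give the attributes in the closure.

A, B, C, D

U1 ∩ U2 = {B, C, D}.
C → A applies, adding A
Closure: {A, B, C, D}.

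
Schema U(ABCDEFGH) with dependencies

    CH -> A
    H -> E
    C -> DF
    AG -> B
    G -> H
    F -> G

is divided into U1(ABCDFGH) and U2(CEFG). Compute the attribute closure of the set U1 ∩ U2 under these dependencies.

ABCDEFGH

U1 ∩ U2 = {CFG}.
C → DF applies, adding D
G → H applies, adding H
CH → A applies, adding A
H → E applies, adding E
AG → B applies, adding B
Closure: {ABCDEFGH}.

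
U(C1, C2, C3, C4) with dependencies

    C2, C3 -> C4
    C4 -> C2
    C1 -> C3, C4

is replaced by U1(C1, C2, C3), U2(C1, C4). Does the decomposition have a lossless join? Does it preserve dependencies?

Lossless test: (C1)⁺ = {C1, C2, C3, C4}, which contains all of one fragment — lossless.
Dependency preservation: the restricted closure of {C2, C3} across the fragments never reaches {C4}, so C2, C3 → C4 cannot be enforced without a join — not preserved.

lossless but not dependency-preserving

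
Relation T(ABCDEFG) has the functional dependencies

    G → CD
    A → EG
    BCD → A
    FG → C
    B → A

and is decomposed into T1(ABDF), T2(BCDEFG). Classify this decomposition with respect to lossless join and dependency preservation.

Lossless test: (BDF)⁺ = {ABCDEFG}, which contains all of one fragment — lossless.
Dependency preservation: the restricted closure of {A} across the fragments never reaches {EG}, so A → EG cannot be enforced without a join — not preserved.

lossless but not dependency-preserving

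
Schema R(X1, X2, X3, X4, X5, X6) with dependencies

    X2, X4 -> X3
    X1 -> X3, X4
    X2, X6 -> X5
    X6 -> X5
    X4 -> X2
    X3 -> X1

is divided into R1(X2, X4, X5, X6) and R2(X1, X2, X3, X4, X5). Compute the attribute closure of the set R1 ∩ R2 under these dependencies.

X1, X2, X3, X4, X5

R1 ∩ R2 = {X2, X4, X5}.
X2, X4 → X3 applies, adding X3
X3 → X1 applies, adding X1
Closure: {X1, X2, X3, X4, X5}.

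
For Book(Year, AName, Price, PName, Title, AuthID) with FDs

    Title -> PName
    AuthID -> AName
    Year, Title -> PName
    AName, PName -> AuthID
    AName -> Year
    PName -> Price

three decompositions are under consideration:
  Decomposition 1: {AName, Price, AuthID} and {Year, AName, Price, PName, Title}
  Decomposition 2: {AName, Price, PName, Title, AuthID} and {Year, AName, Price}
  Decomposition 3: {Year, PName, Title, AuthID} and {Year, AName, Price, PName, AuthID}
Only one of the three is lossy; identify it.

Decomposition 1: common = {AName, Price}, closure = {Year, AName, Price} → lossy.
Decomposition 2: common = {AName, Price}, closure = {Year, AName, Price} → lossless.
Decomposition 3: common = {Year, PName, AuthID}, closure = {Year, AName, Price, PName, AuthID} → lossless.

Decomposition 1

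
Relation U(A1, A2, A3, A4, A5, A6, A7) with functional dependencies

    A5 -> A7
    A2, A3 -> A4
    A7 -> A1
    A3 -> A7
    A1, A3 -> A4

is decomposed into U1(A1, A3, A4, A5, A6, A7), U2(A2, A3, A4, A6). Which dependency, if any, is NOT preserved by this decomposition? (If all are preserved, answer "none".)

none

A5 → A7 lies within U1.
A2, A3 → A4 lies within U2.
A7 → A1 lies within U1.
A3 → A7 lies within U1.
A1, A3 → A4 lies within U1.
Every dependency is enforceable on the fragments, so the decomposition is dependency-preserving.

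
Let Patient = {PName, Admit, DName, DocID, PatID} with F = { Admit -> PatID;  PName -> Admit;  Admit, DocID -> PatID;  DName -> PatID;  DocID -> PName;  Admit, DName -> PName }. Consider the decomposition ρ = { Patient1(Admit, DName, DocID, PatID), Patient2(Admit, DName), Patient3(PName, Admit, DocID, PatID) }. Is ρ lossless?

Chase test. Columns are PName, Admit, DName, DocID, PatID; row i has aⱼ where attribute j ∈ Patienti, else bᵢⱼ.
Initial tableau (one row per fragment):
  row 1: b11 a2 a3 a4 a5
  row 2: b21 a2 a3 b24 b25
  row 3: a1 a2 b33 a4 a5
Rows 1 and 2 agree on Admit; apply Admit→PatID and equate their PatID entries.
Rows 1 and 3 agree on DocID; apply DocID→PName and equate their PName entries.
Rows 1 and 2 agree on Admit, DName; apply Admit, DName→PName and equate their PName entries.
Row 1 is now all distinguished symbols — the join is lossless.

Yes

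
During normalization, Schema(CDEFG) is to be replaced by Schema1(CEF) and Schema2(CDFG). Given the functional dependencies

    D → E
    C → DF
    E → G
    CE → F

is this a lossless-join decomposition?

Common attributes: Schema1 ∩ Schema2 = {CF}.
Closure of {CF}: C → DF applies, adding D; D → E applies, adding E; E → G applies, adding G. So (CF)⁺ = {CDEFG}.
This closure contains every attribute of Schema1, so Schema1 ∩ Schema2 → Schema1. The join is lossless.

Yes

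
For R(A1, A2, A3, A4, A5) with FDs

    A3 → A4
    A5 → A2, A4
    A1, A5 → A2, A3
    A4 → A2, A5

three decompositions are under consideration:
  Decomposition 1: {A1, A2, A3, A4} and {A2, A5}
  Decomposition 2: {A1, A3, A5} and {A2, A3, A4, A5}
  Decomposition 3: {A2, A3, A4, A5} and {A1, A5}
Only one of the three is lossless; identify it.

Decomposition 2

Decomposition 1: common = {A2}, closure = {A2} → lossy.
Decomposition 2: common = {A3, A5}, closure = {A2, A3, A4, A5} → lossless.
Decomposition 3: common = {A5}, closure = {A2, A4, A5} → lossy.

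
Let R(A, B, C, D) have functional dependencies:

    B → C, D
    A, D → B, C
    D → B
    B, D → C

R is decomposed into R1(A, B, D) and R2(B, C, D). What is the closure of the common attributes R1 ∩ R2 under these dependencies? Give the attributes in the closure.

B, C, D

R1 ∩ R2 = {B, D}.
B → C, D applies, adding C
Closure: {B, C, D}.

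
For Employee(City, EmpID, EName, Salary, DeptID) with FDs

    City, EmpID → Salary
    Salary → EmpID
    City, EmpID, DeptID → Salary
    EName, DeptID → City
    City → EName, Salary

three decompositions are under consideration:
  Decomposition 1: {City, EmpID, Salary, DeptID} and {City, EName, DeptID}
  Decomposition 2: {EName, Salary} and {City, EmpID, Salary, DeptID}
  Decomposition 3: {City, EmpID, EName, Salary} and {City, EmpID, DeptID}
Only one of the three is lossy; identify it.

Decomposition 2

Decomposition 1: common = {City, DeptID}, closure = {City, EmpID, EName, Salary, DeptID} → lossless.
Decomposition 2: common = {Salary}, closure = {EmpID, Salary} → lossy.
Decomposition 3: common = {City, EmpID}, closure = {City, EmpID, EName, Salary} → lossless.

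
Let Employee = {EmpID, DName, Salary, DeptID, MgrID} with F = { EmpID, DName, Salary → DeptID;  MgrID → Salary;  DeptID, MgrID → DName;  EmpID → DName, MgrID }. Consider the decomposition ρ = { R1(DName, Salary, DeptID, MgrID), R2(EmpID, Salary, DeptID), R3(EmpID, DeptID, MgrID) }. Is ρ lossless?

Yes

Chase test. Columns are EmpID, DName, Salary, DeptID, MgrID; row i has aⱼ where attribute j ∈ Ri, else bᵢⱼ.
Initial tableau (one row per fragment):
  row 1: b11 a2 a3 a4 a5
  row 2: a1 b22 a3 a4 b25
  row 3: a1 b32 b33 a4 a5
Rows 1 and 3 agree on MgrID; apply MgrID→Salary and equate their Salary entries.
Rows 1 and 3 agree on DeptID, MgrID; apply DeptID, MgrID→DName and equate their DName entries.
Rows 2 and 3 agree on EmpID; apply EmpID→DName, MgrID and equate their DName, MgrID entries.
Row 2 is now all distinguished symbols — the join is lossless.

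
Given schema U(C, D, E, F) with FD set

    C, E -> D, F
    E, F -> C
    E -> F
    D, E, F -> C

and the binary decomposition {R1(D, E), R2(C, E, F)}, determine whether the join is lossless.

Yes

Common attributes: R1 ∩ R2 = {E}.
Closure of {E}: E → F applies, adding F; E, F → C applies, adding C; C, E → D, F applies, adding D. So (E)⁺ = {C, D, E, F}.
This closure contains every attribute of R1, so R1 ∩ R2 → R1. The join is lossless.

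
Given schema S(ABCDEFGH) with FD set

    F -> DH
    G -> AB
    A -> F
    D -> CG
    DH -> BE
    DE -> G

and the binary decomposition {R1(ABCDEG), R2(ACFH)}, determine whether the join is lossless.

Yes

Common attributes: R1 ∩ R2 = {AC}.
Closure of {AC}: A → F applies, adding F; F → DH applies, adding DH; D → CG applies, adding G; DH → BE applies, adding BE. So (AC)⁺ = {ABCDEFGH}.
This closure contains every attribute of R1, so R1 ∩ R2 → R1. The join is lossless.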